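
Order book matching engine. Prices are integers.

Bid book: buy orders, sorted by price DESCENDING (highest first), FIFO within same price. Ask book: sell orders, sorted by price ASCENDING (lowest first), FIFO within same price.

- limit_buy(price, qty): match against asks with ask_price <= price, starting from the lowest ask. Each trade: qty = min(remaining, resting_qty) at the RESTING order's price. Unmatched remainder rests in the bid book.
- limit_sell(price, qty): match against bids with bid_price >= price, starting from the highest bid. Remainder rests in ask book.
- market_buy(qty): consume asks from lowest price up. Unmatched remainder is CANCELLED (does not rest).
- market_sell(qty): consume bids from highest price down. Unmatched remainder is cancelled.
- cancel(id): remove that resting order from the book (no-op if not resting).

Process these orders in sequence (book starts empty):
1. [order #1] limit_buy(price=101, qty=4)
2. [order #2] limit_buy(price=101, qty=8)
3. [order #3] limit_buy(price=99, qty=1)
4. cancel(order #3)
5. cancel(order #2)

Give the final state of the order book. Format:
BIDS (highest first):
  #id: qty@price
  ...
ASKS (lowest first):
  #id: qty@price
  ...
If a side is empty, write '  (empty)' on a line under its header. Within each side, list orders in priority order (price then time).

Answer: BIDS (highest first):
  #1: 4@101
ASKS (lowest first):
  (empty)

Derivation:
After op 1 [order #1] limit_buy(price=101, qty=4): fills=none; bids=[#1:4@101] asks=[-]
After op 2 [order #2] limit_buy(price=101, qty=8): fills=none; bids=[#1:4@101 #2:8@101] asks=[-]
After op 3 [order #3] limit_buy(price=99, qty=1): fills=none; bids=[#1:4@101 #2:8@101 #3:1@99] asks=[-]
After op 4 cancel(order #3): fills=none; bids=[#1:4@101 #2:8@101] asks=[-]
After op 5 cancel(order #2): fills=none; bids=[#1:4@101] asks=[-]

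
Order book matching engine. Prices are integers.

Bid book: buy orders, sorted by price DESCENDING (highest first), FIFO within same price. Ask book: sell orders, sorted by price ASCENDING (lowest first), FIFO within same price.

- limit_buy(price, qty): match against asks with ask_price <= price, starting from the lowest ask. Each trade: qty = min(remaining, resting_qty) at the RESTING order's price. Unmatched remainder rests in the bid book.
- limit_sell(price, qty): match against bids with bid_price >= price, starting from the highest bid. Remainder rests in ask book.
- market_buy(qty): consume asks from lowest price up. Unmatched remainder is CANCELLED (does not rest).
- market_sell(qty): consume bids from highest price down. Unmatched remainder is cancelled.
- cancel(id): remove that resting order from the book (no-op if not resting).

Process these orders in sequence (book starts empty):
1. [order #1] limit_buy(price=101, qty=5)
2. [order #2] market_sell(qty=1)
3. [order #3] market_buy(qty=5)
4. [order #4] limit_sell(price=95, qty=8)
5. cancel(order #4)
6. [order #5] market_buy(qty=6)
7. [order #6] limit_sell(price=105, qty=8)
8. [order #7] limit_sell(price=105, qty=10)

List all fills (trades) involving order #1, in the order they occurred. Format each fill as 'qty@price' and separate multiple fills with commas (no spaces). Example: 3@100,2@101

Answer: 1@101,4@101

Derivation:
After op 1 [order #1] limit_buy(price=101, qty=5): fills=none; bids=[#1:5@101] asks=[-]
After op 2 [order #2] market_sell(qty=1): fills=#1x#2:1@101; bids=[#1:4@101] asks=[-]
After op 3 [order #3] market_buy(qty=5): fills=none; bids=[#1:4@101] asks=[-]
After op 4 [order #4] limit_sell(price=95, qty=8): fills=#1x#4:4@101; bids=[-] asks=[#4:4@95]
After op 5 cancel(order #4): fills=none; bids=[-] asks=[-]
After op 6 [order #5] market_buy(qty=6): fills=none; bids=[-] asks=[-]
After op 7 [order #6] limit_sell(price=105, qty=8): fills=none; bids=[-] asks=[#6:8@105]
After op 8 [order #7] limit_sell(price=105, qty=10): fills=none; bids=[-] asks=[#6:8@105 #7:10@105]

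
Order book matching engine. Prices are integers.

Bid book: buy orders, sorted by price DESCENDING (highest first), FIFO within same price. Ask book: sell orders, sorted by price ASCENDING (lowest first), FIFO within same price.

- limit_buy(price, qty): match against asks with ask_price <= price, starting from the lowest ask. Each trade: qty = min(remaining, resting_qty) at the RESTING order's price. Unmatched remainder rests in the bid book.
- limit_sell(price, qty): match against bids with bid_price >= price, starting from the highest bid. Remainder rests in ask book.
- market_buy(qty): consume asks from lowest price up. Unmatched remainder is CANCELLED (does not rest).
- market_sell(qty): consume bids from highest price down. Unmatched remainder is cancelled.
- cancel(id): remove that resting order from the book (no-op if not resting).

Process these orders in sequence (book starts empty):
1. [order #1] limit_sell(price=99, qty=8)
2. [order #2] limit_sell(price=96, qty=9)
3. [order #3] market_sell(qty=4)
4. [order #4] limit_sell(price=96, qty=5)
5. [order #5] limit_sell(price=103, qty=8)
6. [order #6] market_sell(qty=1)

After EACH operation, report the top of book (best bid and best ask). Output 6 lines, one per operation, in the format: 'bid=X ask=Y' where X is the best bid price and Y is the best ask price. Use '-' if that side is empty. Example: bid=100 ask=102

Answer: bid=- ask=99
bid=- ask=96
bid=- ask=96
bid=- ask=96
bid=- ask=96
bid=- ask=96

Derivation:
After op 1 [order #1] limit_sell(price=99, qty=8): fills=none; bids=[-] asks=[#1:8@99]
After op 2 [order #2] limit_sell(price=96, qty=9): fills=none; bids=[-] asks=[#2:9@96 #1:8@99]
After op 3 [order #3] market_sell(qty=4): fills=none; bids=[-] asks=[#2:9@96 #1:8@99]
After op 4 [order #4] limit_sell(price=96, qty=5): fills=none; bids=[-] asks=[#2:9@96 #4:5@96 #1:8@99]
After op 5 [order #5] limit_sell(price=103, qty=8): fills=none; bids=[-] asks=[#2:9@96 #4:5@96 #1:8@99 #5:8@103]
After op 6 [order #6] market_sell(qty=1): fills=none; bids=[-] asks=[#2:9@96 #4:5@96 #1:8@99 #5:8@103]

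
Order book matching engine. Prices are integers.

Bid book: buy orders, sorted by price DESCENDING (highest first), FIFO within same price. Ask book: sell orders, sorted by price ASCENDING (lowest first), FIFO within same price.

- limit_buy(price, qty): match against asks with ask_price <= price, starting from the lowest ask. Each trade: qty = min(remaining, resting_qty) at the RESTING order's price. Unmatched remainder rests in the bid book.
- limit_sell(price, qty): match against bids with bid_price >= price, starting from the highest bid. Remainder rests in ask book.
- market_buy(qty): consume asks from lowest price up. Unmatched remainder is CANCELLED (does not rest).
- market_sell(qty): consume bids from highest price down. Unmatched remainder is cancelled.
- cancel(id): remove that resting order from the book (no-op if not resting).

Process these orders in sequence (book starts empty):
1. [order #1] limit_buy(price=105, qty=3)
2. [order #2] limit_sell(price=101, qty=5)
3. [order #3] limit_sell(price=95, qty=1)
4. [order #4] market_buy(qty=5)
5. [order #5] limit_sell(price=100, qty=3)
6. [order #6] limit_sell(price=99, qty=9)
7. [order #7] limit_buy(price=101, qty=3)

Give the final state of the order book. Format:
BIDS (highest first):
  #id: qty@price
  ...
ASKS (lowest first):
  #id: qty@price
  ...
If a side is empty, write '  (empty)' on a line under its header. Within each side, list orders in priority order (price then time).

After op 1 [order #1] limit_buy(price=105, qty=3): fills=none; bids=[#1:3@105] asks=[-]
After op 2 [order #2] limit_sell(price=101, qty=5): fills=#1x#2:3@105; bids=[-] asks=[#2:2@101]
After op 3 [order #3] limit_sell(price=95, qty=1): fills=none; bids=[-] asks=[#3:1@95 #2:2@101]
After op 4 [order #4] market_buy(qty=5): fills=#4x#3:1@95 #4x#2:2@101; bids=[-] asks=[-]
After op 5 [order #5] limit_sell(price=100, qty=3): fills=none; bids=[-] asks=[#5:3@100]
After op 6 [order #6] limit_sell(price=99, qty=9): fills=none; bids=[-] asks=[#6:9@99 #5:3@100]
After op 7 [order #7] limit_buy(price=101, qty=3): fills=#7x#6:3@99; bids=[-] asks=[#6:6@99 #5:3@100]

Answer: BIDS (highest first):
  (empty)
ASKS (lowest first):
  #6: 6@99
  #5: 3@100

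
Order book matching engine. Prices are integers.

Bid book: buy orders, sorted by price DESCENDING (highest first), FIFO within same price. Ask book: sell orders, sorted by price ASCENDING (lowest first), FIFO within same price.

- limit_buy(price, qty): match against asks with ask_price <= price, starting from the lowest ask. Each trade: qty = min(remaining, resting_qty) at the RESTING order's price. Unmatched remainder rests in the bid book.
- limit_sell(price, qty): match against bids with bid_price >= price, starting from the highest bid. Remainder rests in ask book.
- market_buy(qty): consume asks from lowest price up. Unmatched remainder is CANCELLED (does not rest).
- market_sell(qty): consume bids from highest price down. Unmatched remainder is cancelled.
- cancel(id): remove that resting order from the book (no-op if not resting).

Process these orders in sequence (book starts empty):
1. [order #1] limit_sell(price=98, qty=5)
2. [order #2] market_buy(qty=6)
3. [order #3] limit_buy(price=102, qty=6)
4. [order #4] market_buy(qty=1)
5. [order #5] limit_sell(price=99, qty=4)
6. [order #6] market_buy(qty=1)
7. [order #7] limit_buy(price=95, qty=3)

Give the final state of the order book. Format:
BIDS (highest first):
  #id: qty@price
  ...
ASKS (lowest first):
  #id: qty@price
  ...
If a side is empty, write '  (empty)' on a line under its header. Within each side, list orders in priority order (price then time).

After op 1 [order #1] limit_sell(price=98, qty=5): fills=none; bids=[-] asks=[#1:5@98]
After op 2 [order #2] market_buy(qty=6): fills=#2x#1:5@98; bids=[-] asks=[-]
After op 3 [order #3] limit_buy(price=102, qty=6): fills=none; bids=[#3:6@102] asks=[-]
After op 4 [order #4] market_buy(qty=1): fills=none; bids=[#3:6@102] asks=[-]
After op 5 [order #5] limit_sell(price=99, qty=4): fills=#3x#5:4@102; bids=[#3:2@102] asks=[-]
After op 6 [order #6] market_buy(qty=1): fills=none; bids=[#3:2@102] asks=[-]
After op 7 [order #7] limit_buy(price=95, qty=3): fills=none; bids=[#3:2@102 #7:3@95] asks=[-]

Answer: BIDS (highest first):
  #3: 2@102
  #7: 3@95
ASKS (lowest first):
  (empty)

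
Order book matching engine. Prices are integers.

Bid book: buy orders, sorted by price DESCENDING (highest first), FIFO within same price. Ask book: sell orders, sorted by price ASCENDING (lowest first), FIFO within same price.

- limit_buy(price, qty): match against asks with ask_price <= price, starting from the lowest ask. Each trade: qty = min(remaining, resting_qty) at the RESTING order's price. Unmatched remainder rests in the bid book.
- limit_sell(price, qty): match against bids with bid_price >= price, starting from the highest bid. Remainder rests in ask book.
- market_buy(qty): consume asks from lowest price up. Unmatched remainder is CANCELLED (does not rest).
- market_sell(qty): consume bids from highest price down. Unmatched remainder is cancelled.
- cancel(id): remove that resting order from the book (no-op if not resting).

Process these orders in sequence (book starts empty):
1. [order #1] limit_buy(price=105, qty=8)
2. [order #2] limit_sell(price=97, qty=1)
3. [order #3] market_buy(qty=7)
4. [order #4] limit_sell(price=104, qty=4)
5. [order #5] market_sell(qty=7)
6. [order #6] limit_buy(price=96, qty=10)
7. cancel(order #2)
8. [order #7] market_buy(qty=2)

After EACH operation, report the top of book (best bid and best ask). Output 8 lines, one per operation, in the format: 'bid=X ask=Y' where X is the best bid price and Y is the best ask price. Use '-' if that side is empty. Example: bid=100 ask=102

Answer: bid=105 ask=-
bid=105 ask=-
bid=105 ask=-
bid=105 ask=-
bid=- ask=-
bid=96 ask=-
bid=96 ask=-
bid=96 ask=-

Derivation:
After op 1 [order #1] limit_buy(price=105, qty=8): fills=none; bids=[#1:8@105] asks=[-]
After op 2 [order #2] limit_sell(price=97, qty=1): fills=#1x#2:1@105; bids=[#1:7@105] asks=[-]
After op 3 [order #3] market_buy(qty=7): fills=none; bids=[#1:7@105] asks=[-]
After op 4 [order #4] limit_sell(price=104, qty=4): fills=#1x#4:4@105; bids=[#1:3@105] asks=[-]
After op 5 [order #5] market_sell(qty=7): fills=#1x#5:3@105; bids=[-] asks=[-]
After op 6 [order #6] limit_buy(price=96, qty=10): fills=none; bids=[#6:10@96] asks=[-]
After op 7 cancel(order #2): fills=none; bids=[#6:10@96] asks=[-]
After op 8 [order #7] market_buy(qty=2): fills=none; bids=[#6:10@96] asks=[-]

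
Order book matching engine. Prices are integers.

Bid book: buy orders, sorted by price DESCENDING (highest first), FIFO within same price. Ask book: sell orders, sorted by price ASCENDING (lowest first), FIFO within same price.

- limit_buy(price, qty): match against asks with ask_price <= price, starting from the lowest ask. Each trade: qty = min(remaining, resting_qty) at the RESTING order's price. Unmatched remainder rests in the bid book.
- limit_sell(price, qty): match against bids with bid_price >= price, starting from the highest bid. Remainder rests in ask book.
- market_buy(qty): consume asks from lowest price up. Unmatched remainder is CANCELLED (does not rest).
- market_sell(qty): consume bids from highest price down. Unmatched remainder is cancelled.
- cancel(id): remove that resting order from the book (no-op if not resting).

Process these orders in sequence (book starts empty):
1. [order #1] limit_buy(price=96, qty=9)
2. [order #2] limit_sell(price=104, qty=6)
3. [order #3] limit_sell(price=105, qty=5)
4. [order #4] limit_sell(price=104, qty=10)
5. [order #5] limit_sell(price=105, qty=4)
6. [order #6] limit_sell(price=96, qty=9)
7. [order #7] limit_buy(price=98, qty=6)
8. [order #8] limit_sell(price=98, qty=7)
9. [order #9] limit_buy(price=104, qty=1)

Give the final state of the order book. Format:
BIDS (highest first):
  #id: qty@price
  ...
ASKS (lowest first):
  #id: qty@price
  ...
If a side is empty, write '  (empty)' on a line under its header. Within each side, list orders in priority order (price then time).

After op 1 [order #1] limit_buy(price=96, qty=9): fills=none; bids=[#1:9@96] asks=[-]
After op 2 [order #2] limit_sell(price=104, qty=6): fills=none; bids=[#1:9@96] asks=[#2:6@104]
After op 3 [order #3] limit_sell(price=105, qty=5): fills=none; bids=[#1:9@96] asks=[#2:6@104 #3:5@105]
After op 4 [order #4] limit_sell(price=104, qty=10): fills=none; bids=[#1:9@96] asks=[#2:6@104 #4:10@104 #3:5@105]
After op 5 [order #5] limit_sell(price=105, qty=4): fills=none; bids=[#1:9@96] asks=[#2:6@104 #4:10@104 #3:5@105 #5:4@105]
After op 6 [order #6] limit_sell(price=96, qty=9): fills=#1x#6:9@96; bids=[-] asks=[#2:6@104 #4:10@104 #3:5@105 #5:4@105]
After op 7 [order #7] limit_buy(price=98, qty=6): fills=none; bids=[#7:6@98] asks=[#2:6@104 #4:10@104 #3:5@105 #5:4@105]
After op 8 [order #8] limit_sell(price=98, qty=7): fills=#7x#8:6@98; bids=[-] asks=[#8:1@98 #2:6@104 #4:10@104 #3:5@105 #5:4@105]
After op 9 [order #9] limit_buy(price=104, qty=1): fills=#9x#8:1@98; bids=[-] asks=[#2:6@104 #4:10@104 #3:5@105 #5:4@105]

Answer: BIDS (highest first):
  (empty)
ASKS (lowest first):
  #2: 6@104
  #4: 10@104
  #3: 5@105
  #5: 4@105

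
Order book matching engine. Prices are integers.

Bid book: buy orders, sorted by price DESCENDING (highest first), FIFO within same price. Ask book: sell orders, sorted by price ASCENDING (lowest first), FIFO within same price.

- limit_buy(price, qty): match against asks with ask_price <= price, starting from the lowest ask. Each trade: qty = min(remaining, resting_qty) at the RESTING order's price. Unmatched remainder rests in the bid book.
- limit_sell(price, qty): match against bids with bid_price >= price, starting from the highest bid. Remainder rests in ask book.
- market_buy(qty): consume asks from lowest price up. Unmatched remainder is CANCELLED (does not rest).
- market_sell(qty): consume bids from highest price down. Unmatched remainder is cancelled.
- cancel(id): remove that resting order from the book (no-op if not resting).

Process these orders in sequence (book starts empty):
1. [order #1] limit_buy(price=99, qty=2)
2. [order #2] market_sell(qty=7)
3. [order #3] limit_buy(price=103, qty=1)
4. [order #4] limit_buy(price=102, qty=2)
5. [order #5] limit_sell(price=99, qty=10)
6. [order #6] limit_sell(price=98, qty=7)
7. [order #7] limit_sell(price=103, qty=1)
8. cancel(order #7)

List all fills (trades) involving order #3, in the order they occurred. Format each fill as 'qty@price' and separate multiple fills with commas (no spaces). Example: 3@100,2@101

Answer: 1@103

Derivation:
After op 1 [order #1] limit_buy(price=99, qty=2): fills=none; bids=[#1:2@99] asks=[-]
After op 2 [order #2] market_sell(qty=7): fills=#1x#2:2@99; bids=[-] asks=[-]
After op 3 [order #3] limit_buy(price=103, qty=1): fills=none; bids=[#3:1@103] asks=[-]
After op 4 [order #4] limit_buy(price=102, qty=2): fills=none; bids=[#3:1@103 #4:2@102] asks=[-]
After op 5 [order #5] limit_sell(price=99, qty=10): fills=#3x#5:1@103 #4x#5:2@102; bids=[-] asks=[#5:7@99]
After op 6 [order #6] limit_sell(price=98, qty=7): fills=none; bids=[-] asks=[#6:7@98 #5:7@99]
After op 7 [order #7] limit_sell(price=103, qty=1): fills=none; bids=[-] asks=[#6:7@98 #5:7@99 #7:1@103]
After op 8 cancel(order #7): fills=none; bids=[-] asks=[#6:7@98 #5:7@99]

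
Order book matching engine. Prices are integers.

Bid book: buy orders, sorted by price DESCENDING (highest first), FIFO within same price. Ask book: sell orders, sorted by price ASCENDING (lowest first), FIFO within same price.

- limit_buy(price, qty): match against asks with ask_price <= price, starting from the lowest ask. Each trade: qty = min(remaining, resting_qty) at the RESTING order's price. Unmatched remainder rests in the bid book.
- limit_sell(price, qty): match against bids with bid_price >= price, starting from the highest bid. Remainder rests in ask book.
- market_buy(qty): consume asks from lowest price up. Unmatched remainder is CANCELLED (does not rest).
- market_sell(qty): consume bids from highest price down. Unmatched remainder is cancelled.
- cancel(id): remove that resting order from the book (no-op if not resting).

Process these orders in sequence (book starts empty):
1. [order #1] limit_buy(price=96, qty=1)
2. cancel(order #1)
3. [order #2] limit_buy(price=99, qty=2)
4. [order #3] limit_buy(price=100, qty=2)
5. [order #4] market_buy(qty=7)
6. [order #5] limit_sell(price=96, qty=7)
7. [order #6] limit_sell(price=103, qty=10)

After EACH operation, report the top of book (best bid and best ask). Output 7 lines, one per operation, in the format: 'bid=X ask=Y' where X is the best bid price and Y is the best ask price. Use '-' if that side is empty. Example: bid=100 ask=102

Answer: bid=96 ask=-
bid=- ask=-
bid=99 ask=-
bid=100 ask=-
bid=100 ask=-
bid=- ask=96
bid=- ask=96

Derivation:
After op 1 [order #1] limit_buy(price=96, qty=1): fills=none; bids=[#1:1@96] asks=[-]
After op 2 cancel(order #1): fills=none; bids=[-] asks=[-]
After op 3 [order #2] limit_buy(price=99, qty=2): fills=none; bids=[#2:2@99] asks=[-]
After op 4 [order #3] limit_buy(price=100, qty=2): fills=none; bids=[#3:2@100 #2:2@99] asks=[-]
After op 5 [order #4] market_buy(qty=7): fills=none; bids=[#3:2@100 #2:2@99] asks=[-]
After op 6 [order #5] limit_sell(price=96, qty=7): fills=#3x#5:2@100 #2x#5:2@99; bids=[-] asks=[#5:3@96]
After op 7 [order #6] limit_sell(price=103, qty=10): fills=none; bids=[-] asks=[#5:3@96 #6:10@103]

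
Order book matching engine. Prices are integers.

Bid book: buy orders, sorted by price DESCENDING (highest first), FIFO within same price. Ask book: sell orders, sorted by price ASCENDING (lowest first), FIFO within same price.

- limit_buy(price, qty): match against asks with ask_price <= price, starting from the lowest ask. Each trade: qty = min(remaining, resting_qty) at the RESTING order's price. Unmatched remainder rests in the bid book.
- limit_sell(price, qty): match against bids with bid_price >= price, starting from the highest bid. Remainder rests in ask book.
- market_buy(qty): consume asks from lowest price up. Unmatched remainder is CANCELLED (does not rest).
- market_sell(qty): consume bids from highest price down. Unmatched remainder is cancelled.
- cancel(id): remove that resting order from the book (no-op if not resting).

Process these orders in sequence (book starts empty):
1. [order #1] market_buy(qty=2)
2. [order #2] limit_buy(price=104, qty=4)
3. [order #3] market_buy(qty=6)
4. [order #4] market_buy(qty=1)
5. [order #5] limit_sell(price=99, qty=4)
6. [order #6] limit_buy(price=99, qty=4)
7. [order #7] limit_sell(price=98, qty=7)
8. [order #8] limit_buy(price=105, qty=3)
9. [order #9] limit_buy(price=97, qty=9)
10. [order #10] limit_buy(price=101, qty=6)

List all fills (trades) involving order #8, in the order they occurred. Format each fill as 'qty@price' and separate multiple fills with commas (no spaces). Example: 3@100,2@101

Answer: 3@98

Derivation:
After op 1 [order #1] market_buy(qty=2): fills=none; bids=[-] asks=[-]
After op 2 [order #2] limit_buy(price=104, qty=4): fills=none; bids=[#2:4@104] asks=[-]
After op 3 [order #3] market_buy(qty=6): fills=none; bids=[#2:4@104] asks=[-]
After op 4 [order #4] market_buy(qty=1): fills=none; bids=[#2:4@104] asks=[-]
After op 5 [order #5] limit_sell(price=99, qty=4): fills=#2x#5:4@104; bids=[-] asks=[-]
After op 6 [order #6] limit_buy(price=99, qty=4): fills=none; bids=[#6:4@99] asks=[-]
After op 7 [order #7] limit_sell(price=98, qty=7): fills=#6x#7:4@99; bids=[-] asks=[#7:3@98]
After op 8 [order #8] limit_buy(price=105, qty=3): fills=#8x#7:3@98; bids=[-] asks=[-]
After op 9 [order #9] limit_buy(price=97, qty=9): fills=none; bids=[#9:9@97] asks=[-]
After op 10 [order #10] limit_buy(price=101, qty=6): fills=none; bids=[#10:6@101 #9:9@97] asks=[-]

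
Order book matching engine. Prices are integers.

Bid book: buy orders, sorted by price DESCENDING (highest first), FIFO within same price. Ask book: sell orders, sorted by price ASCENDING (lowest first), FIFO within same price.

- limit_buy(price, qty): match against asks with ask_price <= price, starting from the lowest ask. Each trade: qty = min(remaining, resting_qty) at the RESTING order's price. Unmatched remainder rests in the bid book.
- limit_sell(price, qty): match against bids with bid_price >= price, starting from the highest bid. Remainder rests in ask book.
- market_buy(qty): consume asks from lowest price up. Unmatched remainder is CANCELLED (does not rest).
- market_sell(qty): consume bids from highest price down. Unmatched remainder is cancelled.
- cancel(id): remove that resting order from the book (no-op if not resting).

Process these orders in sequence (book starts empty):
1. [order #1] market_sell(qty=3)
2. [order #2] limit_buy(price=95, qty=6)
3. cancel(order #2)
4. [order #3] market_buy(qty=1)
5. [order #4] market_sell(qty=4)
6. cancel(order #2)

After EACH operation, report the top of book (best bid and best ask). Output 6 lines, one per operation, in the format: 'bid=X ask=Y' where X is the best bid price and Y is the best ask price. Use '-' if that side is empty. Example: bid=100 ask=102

After op 1 [order #1] market_sell(qty=3): fills=none; bids=[-] asks=[-]
After op 2 [order #2] limit_buy(price=95, qty=6): fills=none; bids=[#2:6@95] asks=[-]
After op 3 cancel(order #2): fills=none; bids=[-] asks=[-]
After op 4 [order #3] market_buy(qty=1): fills=none; bids=[-] asks=[-]
After op 5 [order #4] market_sell(qty=4): fills=none; bids=[-] asks=[-]
After op 6 cancel(order #2): fills=none; bids=[-] asks=[-]

Answer: bid=- ask=-
bid=95 ask=-
bid=- ask=-
bid=- ask=-
bid=- ask=-
bid=- ask=-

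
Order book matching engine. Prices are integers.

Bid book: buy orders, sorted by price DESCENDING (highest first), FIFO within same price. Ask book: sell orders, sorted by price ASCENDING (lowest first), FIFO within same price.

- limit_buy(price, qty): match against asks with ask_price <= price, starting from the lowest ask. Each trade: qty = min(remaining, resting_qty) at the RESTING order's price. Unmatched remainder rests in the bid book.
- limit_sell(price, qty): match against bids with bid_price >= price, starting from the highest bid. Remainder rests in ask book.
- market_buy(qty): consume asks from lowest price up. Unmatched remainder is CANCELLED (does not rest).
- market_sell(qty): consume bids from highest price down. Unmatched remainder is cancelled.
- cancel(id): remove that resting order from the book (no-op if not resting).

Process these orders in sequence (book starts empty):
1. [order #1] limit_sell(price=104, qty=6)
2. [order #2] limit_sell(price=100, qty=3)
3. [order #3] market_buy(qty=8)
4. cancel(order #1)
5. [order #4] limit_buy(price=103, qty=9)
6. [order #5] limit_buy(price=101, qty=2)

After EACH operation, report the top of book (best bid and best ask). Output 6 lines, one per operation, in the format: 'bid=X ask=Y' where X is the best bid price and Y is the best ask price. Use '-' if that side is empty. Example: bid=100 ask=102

After op 1 [order #1] limit_sell(price=104, qty=6): fills=none; bids=[-] asks=[#1:6@104]
After op 2 [order #2] limit_sell(price=100, qty=3): fills=none; bids=[-] asks=[#2:3@100 #1:6@104]
After op 3 [order #3] market_buy(qty=8): fills=#3x#2:3@100 #3x#1:5@104; bids=[-] asks=[#1:1@104]
After op 4 cancel(order #1): fills=none; bids=[-] asks=[-]
After op 5 [order #4] limit_buy(price=103, qty=9): fills=none; bids=[#4:9@103] asks=[-]
After op 6 [order #5] limit_buy(price=101, qty=2): fills=none; bids=[#4:9@103 #5:2@101] asks=[-]

Answer: bid=- ask=104
bid=- ask=100
bid=- ask=104
bid=- ask=-
bid=103 ask=-
bid=103 ask=-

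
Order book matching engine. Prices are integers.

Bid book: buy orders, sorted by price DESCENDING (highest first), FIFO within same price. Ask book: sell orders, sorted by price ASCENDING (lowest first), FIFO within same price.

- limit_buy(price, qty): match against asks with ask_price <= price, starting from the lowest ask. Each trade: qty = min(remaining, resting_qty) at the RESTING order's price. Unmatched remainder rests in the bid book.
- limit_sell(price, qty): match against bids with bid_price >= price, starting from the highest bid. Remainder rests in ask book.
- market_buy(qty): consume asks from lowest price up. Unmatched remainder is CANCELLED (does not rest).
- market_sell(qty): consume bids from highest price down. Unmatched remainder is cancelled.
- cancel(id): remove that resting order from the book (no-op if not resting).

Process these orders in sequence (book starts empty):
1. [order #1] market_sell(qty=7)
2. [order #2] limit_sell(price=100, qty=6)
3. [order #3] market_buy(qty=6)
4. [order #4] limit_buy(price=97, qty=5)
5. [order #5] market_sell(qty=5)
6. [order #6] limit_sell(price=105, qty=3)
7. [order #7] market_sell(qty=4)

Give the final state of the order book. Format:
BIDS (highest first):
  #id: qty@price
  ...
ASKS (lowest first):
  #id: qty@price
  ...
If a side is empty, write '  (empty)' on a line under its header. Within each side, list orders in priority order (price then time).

Answer: BIDS (highest first):
  (empty)
ASKS (lowest first):
  #6: 3@105

Derivation:
After op 1 [order #1] market_sell(qty=7): fills=none; bids=[-] asks=[-]
After op 2 [order #2] limit_sell(price=100, qty=6): fills=none; bids=[-] asks=[#2:6@100]
After op 3 [order #3] market_buy(qty=6): fills=#3x#2:6@100; bids=[-] asks=[-]
After op 4 [order #4] limit_buy(price=97, qty=5): fills=none; bids=[#4:5@97] asks=[-]
After op 5 [order #5] market_sell(qty=5): fills=#4x#5:5@97; bids=[-] asks=[-]
After op 6 [order #6] limit_sell(price=105, qty=3): fills=none; bids=[-] asks=[#6:3@105]
After op 7 [order #7] market_sell(qty=4): fills=none; bids=[-] asks=[#6:3@105]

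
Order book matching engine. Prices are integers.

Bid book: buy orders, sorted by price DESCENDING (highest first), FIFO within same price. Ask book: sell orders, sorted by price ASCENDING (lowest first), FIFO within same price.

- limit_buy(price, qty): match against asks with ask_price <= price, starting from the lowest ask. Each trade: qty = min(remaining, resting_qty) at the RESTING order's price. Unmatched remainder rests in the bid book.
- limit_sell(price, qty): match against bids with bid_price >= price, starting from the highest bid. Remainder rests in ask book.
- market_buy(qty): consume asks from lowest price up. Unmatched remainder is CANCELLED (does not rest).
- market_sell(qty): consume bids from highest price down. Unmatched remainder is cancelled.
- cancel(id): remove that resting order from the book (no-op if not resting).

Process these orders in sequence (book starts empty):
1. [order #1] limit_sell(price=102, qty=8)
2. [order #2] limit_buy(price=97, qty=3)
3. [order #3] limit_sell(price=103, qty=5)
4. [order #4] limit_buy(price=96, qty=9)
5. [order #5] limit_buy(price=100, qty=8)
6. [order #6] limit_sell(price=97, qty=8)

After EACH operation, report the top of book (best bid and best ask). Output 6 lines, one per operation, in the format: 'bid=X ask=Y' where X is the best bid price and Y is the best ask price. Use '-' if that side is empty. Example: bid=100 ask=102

After op 1 [order #1] limit_sell(price=102, qty=8): fills=none; bids=[-] asks=[#1:8@102]
After op 2 [order #2] limit_buy(price=97, qty=3): fills=none; bids=[#2:3@97] asks=[#1:8@102]
After op 3 [order #3] limit_sell(price=103, qty=5): fills=none; bids=[#2:3@97] asks=[#1:8@102 #3:5@103]
After op 4 [order #4] limit_buy(price=96, qty=9): fills=none; bids=[#2:3@97 #4:9@96] asks=[#1:8@102 #3:5@103]
After op 5 [order #5] limit_buy(price=100, qty=8): fills=none; bids=[#5:8@100 #2:3@97 #4:9@96] asks=[#1:8@102 #3:5@103]
After op 6 [order #6] limit_sell(price=97, qty=8): fills=#5x#6:8@100; bids=[#2:3@97 #4:9@96] asks=[#1:8@102 #3:5@103]

Answer: bid=- ask=102
bid=97 ask=102
bid=97 ask=102
bid=97 ask=102
bid=100 ask=102
bid=97 ask=102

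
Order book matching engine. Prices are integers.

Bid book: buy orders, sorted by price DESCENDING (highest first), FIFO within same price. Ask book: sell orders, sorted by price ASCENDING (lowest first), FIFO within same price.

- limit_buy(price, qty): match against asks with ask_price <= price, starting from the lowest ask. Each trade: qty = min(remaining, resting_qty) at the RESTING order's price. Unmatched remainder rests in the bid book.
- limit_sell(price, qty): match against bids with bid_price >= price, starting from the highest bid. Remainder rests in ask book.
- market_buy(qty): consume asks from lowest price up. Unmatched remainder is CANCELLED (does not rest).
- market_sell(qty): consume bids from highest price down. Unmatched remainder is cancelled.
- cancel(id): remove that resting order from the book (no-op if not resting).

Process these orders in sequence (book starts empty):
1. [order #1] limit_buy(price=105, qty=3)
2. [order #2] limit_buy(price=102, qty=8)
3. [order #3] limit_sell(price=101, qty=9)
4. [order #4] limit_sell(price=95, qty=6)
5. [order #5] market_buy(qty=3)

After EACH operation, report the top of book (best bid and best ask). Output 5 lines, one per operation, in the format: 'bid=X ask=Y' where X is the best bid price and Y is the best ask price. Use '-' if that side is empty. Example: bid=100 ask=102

Answer: bid=105 ask=-
bid=105 ask=-
bid=102 ask=-
bid=- ask=95
bid=- ask=95

Derivation:
After op 1 [order #1] limit_buy(price=105, qty=3): fills=none; bids=[#1:3@105] asks=[-]
After op 2 [order #2] limit_buy(price=102, qty=8): fills=none; bids=[#1:3@105 #2:8@102] asks=[-]
After op 3 [order #3] limit_sell(price=101, qty=9): fills=#1x#3:3@105 #2x#3:6@102; bids=[#2:2@102] asks=[-]
After op 4 [order #4] limit_sell(price=95, qty=6): fills=#2x#4:2@102; bids=[-] asks=[#4:4@95]
After op 5 [order #5] market_buy(qty=3): fills=#5x#4:3@95; bids=[-] asks=[#4:1@95]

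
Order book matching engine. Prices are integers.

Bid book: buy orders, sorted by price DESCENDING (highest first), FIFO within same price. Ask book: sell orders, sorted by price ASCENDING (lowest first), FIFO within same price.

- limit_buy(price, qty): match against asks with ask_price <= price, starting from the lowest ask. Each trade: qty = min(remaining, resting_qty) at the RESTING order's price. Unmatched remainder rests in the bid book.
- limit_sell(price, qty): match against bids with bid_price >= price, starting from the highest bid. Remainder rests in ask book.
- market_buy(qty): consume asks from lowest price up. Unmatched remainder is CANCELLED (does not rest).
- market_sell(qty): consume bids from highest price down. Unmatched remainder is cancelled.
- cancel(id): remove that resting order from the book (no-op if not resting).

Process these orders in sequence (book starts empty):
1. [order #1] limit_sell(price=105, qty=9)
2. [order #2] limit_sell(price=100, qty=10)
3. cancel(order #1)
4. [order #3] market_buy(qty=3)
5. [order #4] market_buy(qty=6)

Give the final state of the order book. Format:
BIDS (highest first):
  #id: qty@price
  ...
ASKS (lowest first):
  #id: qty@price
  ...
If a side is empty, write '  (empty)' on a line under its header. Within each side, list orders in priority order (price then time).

After op 1 [order #1] limit_sell(price=105, qty=9): fills=none; bids=[-] asks=[#1:9@105]
After op 2 [order #2] limit_sell(price=100, qty=10): fills=none; bids=[-] asks=[#2:10@100 #1:9@105]
After op 3 cancel(order #1): fills=none; bids=[-] asks=[#2:10@100]
After op 4 [order #3] market_buy(qty=3): fills=#3x#2:3@100; bids=[-] asks=[#2:7@100]
After op 5 [order #4] market_buy(qty=6): fills=#4x#2:6@100; bids=[-] asks=[#2:1@100]

Answer: BIDS (highest first):
  (empty)
ASKS (lowest first):
  #2: 1@100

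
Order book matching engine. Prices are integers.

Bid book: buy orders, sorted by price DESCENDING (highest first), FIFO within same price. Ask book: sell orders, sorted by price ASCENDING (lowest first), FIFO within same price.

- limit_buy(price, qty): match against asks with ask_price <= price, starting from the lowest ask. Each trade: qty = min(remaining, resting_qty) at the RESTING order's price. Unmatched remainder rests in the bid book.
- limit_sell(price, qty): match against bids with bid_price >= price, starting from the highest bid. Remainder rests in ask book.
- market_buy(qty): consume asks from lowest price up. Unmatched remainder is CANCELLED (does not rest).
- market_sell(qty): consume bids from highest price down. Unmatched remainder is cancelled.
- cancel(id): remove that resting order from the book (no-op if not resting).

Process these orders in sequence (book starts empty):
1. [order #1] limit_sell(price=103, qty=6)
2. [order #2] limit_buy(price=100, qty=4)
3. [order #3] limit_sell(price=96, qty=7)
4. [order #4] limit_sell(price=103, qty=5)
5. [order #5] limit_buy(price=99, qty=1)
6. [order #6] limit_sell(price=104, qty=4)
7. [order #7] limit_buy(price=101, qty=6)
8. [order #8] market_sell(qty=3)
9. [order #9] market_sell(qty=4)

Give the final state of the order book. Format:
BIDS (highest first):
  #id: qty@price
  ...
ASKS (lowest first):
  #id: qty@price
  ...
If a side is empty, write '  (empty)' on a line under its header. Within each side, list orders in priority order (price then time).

After op 1 [order #1] limit_sell(price=103, qty=6): fills=none; bids=[-] asks=[#1:6@103]
After op 2 [order #2] limit_buy(price=100, qty=4): fills=none; bids=[#2:4@100] asks=[#1:6@103]
After op 3 [order #3] limit_sell(price=96, qty=7): fills=#2x#3:4@100; bids=[-] asks=[#3:3@96 #1:6@103]
After op 4 [order #4] limit_sell(price=103, qty=5): fills=none; bids=[-] asks=[#3:3@96 #1:6@103 #4:5@103]
After op 5 [order #5] limit_buy(price=99, qty=1): fills=#5x#3:1@96; bids=[-] asks=[#3:2@96 #1:6@103 #4:5@103]
After op 6 [order #6] limit_sell(price=104, qty=4): fills=none; bids=[-] asks=[#3:2@96 #1:6@103 #4:5@103 #6:4@104]
After op 7 [order #7] limit_buy(price=101, qty=6): fills=#7x#3:2@96; bids=[#7:4@101] asks=[#1:6@103 #4:5@103 #6:4@104]
After op 8 [order #8] market_sell(qty=3): fills=#7x#8:3@101; bids=[#7:1@101] asks=[#1:6@103 #4:5@103 #6:4@104]
After op 9 [order #9] market_sell(qty=4): fills=#7x#9:1@101; bids=[-] asks=[#1:6@103 #4:5@103 #6:4@104]

Answer: BIDS (highest first):
  (empty)
ASKS (lowest first):
  #1: 6@103
  #4: 5@103
  #6: 4@104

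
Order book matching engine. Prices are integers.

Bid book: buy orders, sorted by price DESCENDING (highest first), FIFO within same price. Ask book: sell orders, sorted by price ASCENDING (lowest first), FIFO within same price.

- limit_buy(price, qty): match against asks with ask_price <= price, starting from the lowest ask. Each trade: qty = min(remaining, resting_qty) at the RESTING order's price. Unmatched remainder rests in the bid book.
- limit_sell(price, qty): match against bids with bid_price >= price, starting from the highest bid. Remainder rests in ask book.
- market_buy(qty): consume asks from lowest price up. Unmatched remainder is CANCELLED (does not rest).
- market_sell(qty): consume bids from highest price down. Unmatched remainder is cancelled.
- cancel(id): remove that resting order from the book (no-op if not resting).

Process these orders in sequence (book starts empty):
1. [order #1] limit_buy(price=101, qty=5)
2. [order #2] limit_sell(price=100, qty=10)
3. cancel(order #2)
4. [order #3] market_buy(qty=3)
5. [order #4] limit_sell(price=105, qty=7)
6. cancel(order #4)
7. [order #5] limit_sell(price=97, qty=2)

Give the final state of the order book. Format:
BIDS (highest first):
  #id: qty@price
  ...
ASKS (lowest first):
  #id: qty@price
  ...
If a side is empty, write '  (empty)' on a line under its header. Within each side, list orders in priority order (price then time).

Answer: BIDS (highest first):
  (empty)
ASKS (lowest first):
  #5: 2@97

Derivation:
After op 1 [order #1] limit_buy(price=101, qty=5): fills=none; bids=[#1:5@101] asks=[-]
After op 2 [order #2] limit_sell(price=100, qty=10): fills=#1x#2:5@101; bids=[-] asks=[#2:5@100]
After op 3 cancel(order #2): fills=none; bids=[-] asks=[-]
After op 4 [order #3] market_buy(qty=3): fills=none; bids=[-] asks=[-]
After op 5 [order #4] limit_sell(price=105, qty=7): fills=none; bids=[-] asks=[#4:7@105]
After op 6 cancel(order #4): fills=none; bids=[-] asks=[-]
After op 7 [order #5] limit_sell(price=97, qty=2): fills=none; bids=[-] asks=[#5:2@97]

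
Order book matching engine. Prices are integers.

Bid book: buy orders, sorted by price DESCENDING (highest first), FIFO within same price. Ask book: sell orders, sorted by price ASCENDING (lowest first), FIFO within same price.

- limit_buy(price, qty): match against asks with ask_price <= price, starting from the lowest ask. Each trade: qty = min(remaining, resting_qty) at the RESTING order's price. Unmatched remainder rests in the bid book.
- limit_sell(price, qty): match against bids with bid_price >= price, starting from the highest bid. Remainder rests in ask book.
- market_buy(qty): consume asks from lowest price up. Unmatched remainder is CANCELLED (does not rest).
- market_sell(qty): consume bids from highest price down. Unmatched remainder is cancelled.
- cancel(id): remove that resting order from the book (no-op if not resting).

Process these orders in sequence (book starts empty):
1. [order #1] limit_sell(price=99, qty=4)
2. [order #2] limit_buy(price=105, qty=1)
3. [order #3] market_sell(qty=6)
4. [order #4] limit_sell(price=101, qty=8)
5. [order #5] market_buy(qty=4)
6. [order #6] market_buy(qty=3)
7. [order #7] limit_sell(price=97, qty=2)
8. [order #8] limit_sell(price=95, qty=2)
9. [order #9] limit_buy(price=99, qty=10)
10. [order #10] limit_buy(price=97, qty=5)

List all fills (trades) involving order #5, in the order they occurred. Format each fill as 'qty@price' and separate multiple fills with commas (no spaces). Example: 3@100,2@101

Answer: 3@99,1@101

Derivation:
After op 1 [order #1] limit_sell(price=99, qty=4): fills=none; bids=[-] asks=[#1:4@99]
After op 2 [order #2] limit_buy(price=105, qty=1): fills=#2x#1:1@99; bids=[-] asks=[#1:3@99]
After op 3 [order #3] market_sell(qty=6): fills=none; bids=[-] asks=[#1:3@99]
After op 4 [order #4] limit_sell(price=101, qty=8): fills=none; bids=[-] asks=[#1:3@99 #4:8@101]
After op 5 [order #5] market_buy(qty=4): fills=#5x#1:3@99 #5x#4:1@101; bids=[-] asks=[#4:7@101]
After op 6 [order #6] market_buy(qty=3): fills=#6x#4:3@101; bids=[-] asks=[#4:4@101]
After op 7 [order #7] limit_sell(price=97, qty=2): fills=none; bids=[-] asks=[#7:2@97 #4:4@101]
After op 8 [order #8] limit_sell(price=95, qty=2): fills=none; bids=[-] asks=[#8:2@95 #7:2@97 #4:4@101]
After op 9 [order #9] limit_buy(price=99, qty=10): fills=#9x#8:2@95 #9x#7:2@97; bids=[#9:6@99] asks=[#4:4@101]
After op 10 [order #10] limit_buy(price=97, qty=5): fills=none; bids=[#9:6@99 #10:5@97] asks=[#4:4@101]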